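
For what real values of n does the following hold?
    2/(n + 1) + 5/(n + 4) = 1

n = -2.1623 or n = 4.1623

Multiply both sides by (n + 1)(n + 4):
2(n + 4) + 5(n + 1) = (n + 1)(n + 4).
Expand and collect terms: n² - 2n - 9 = 0.
By the quadratic formula, n = (2 ± √40) / 2, so n ≈ 4.1623 or n ≈ -2.1623.
Neither value makes a denominator zero (n ≠ -1, n ≠ -4), so both are valid.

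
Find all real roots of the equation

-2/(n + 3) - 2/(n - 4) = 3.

Multiply both sides by (n + 3)(n - 4):
-2(n - 4) - 2(n + 3) = 3(n + 3)(n - 4).
Expand and collect terms: 3n² + n - 38 = 0.
By the quadratic formula, n = (-1 ± √457) / 6, so n ≈ 3.3963 or n ≈ -3.7296.
Neither value makes a denominator zero (n ≠ -3, n ≠ 4), so both are valid.

n = -3.7296 or n = 3.3963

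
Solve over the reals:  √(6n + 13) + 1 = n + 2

Isolate the radical: √(6n + 13) = n + 1.
Square both sides: 6n + 13 = (n + 1)².
Expand and rearrange: n² - 4n - 12 = 0.
Solving gives n = 6 or n = -2.
Check each candidate in the original equation:
  n = 6: √(49) = 7, while n + 1 = 7 — valid.
  n = -2: √(1) = 1, while n + 1 = -1 — extraneous.

n = 6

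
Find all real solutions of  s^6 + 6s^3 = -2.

Let u = s^3. The equation becomes u^2 + 6u + 2 = 0.
By the quadratic formula, u = -3 + sqrt(7) or u = -3 - sqrt(7).
s^3 = -3 + sqrt(7) gives s = -(3 - sqrt(7))^(1/3) ~= -0.7076.
s^3 = -3 - sqrt(7) gives s = -(sqrt(7) + 3)^(1/3) ~= -1.7806.

s = -1.7806 or s = -0.7076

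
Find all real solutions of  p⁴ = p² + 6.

p = -1.7321 or p = 1.7321

Let u = p². The equation becomes u² - u - 6 = 0.
Factor: (u - 3)(u + 2) = 0, so u = 3 or u = -2.
p² = 3 gives p = ±√(3) ≈ ±1.7321.
p² = -2 < 0 has no real solution.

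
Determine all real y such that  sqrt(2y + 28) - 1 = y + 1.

y = 4

Isolate the radical: sqrt(2y + 28) = y + 2.
Square both sides: 2y + 28 = (y + 2)^2.
Expand and rearrange: y^2 + 2y - 24 = 0.
Solving gives y = 4 or y = -6.
Check each candidate in the original equation:
  y = 4: sqrt(36) = 6, while y + 2 = 6 — valid.
  y = -6: sqrt(16) = 4, while y + 2 = -4 — extraneous.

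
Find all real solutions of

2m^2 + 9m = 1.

Rearrange to standard form: 2m^2 + 9m - 1 = 0.
Discriminant: (9)^2 - 4*2*(-1) = 89.
Quadratic formula: m = (-9 +/- sqrt(89)) / 4.
So m = -9/4 + sqrt(89)/4 ~= 0.1085 or m = -sqrt(89)/4 - 9/4 ~= -4.6085.

m = -4.6085 or m = 0.1085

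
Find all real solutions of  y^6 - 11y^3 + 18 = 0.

Let u = y^3. The equation becomes u^2 - 11u + 18 = 0.
Factor: (u - 9)(u - 2) = 0, so u = 9 or u = 2.
y^3 = 9 gives y = (9)^(1/3) ~= 2.0801.
y^3 = 2 gives y = (2)^(1/3) ~= 1.2599.

y = 1.2599 or y = 2.0801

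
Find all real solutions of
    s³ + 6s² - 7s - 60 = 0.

s = -5 or s = -4 or s = 3

Possible rational roots are divisors of -60. Testing s = -5 gives 0, so (s + 5) is a factor.
Divide: s³ + 6s² - 7s - 60 = (s + 5)(s² + s - 12).
Factor the quadratic: s = 3 or s = -4.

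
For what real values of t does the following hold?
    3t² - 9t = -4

t = 0.5426 or t = 2.4574

Rearrange to standard form: 3t² - 9t + 4 = 0.
Discriminant: (-9)² − 4·3·4 = 33.
Quadratic formula: t = (9 ± √33) / 6.
So t = √(33)/6 + 3/2 ≈ 2.4574 or t = 3/2 - √(33)/6 ≈ 0.5426.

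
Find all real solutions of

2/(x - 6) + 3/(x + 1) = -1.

Multiply both sides by (x - 6)(x + 1):
2(x + 1) + 3(x - 6) = -(x - 6)(x + 1).
Expand and collect terms: -x^2 + 22 = 0.
By the quadratic formula, x = (0 +/- sqrt(88)) / -2, so x ~= -4.6904 or x ~= 4.6904.
Neither value makes a denominator zero (x != 6, x != -1), so both are valid.

x = -4.6904 or x = 4.6904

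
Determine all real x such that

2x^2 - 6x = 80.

x = -5 or x = 8

Bring every term to one side: 2x^2 - 6x - 80 = 0.
Factor: 2(x + 5)(x - 8) = 0.
So x = -5 or x = 8.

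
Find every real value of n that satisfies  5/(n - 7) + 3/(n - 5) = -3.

Multiply both sides by (n - 7)(n - 5):
5(n - 5) + 3(n - 7) = -3(n - 7)(n - 5).
Expand and collect terms: -3n² + 28n - 59 = 0.
By the quadratic formula, n = (-28 ± √76) / -6, so n ≈ 3.2137 or n ≈ 6.1196.
Neither value makes a denominator zero (n ≠ 7, n ≠ 5), so both are valid.

n = 3.2137 or n = 6.1196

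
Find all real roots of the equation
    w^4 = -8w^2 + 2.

Let u = w^2. The equation becomes u^2 + 8u - 2 = 0.
By the quadratic formula, u = -4 + 3*sqrt(2) or u = -3*sqrt(2) - 4.
w^2 = -4 + 3*sqrt(2) gives w = +/-sqrt(-4 + 3*sqrt(2)) ~= +/-0.4926.
w^2 = -3*sqrt(2) - 4 < 0 has no real solution.

w = -0.4926 or w = 0.4926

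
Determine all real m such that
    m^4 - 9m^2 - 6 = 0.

m = -3.1022 or m = 3.1022

Let u = m^2. The equation becomes u^2 - 9u - 6 = 0.
By the quadratic formula, u = 9/2 + sqrt(105)/2 or u = 9/2 - sqrt(105)/2.
m^2 = 9/2 + sqrt(105)/2 gives m = +/-sqrt(9/2 + sqrt(105)/2) ~= +/-3.1022.
m^2 = 9/2 - sqrt(105)/2 < 0 has no real solution.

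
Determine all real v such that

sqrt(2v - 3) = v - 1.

v = 2

Square both sides: 2v - 3 = (v - 1)^2.
Expand and rearrange: v^2 - 4v + 4 = 0.
This gives the repeated root v = 2.
Check in the original equation:
  v = 2: sqrt(1) = 1, while v - 1 = 1 — valid.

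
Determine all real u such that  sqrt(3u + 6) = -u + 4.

u = 1

Square both sides: 3u + 6 = (-u + 4)^2.
Expand and rearrange: u^2 - 11u + 10 = 0.
Solving gives u = 10 or u = 1.
Check each candidate in the original equation:
  u = 10: sqrt(36) = 6, while -u + 4 = -6 — extraneous.
  u = 1: sqrt(9) = 3, while -u + 4 = 3 — valid.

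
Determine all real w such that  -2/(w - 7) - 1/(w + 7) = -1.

Multiply both sides by (w - 7)(w + 7):
-2(w + 7) - (w - 7) = -(w - 7)(w + 7).
Expand and collect terms: -w^2 + 3w + 56 = 0.
By the quadratic formula, w = (-3 +/- sqrt(233)) / -2, so w ~= -6.1322 or w ~= 9.1322.
Neither value makes a denominator zero (w != 7, w != -7), so both are valid.

w = -6.1322 or w = 9.1322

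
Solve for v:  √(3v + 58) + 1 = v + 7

v = 2

Isolate the radical: √(3v + 58) = v + 6.
Square both sides: 3v + 58 = (v + 6)².
Expand and rearrange: v² + 9v - 22 = 0.
Solving gives v = 2 or v = -11.
Check each candidate in the original equation:
  v = 2: √(64) = 8, while v + 6 = 8 — valid.
  v = -11: √(25) = 5, while v + 6 = -5 — extraneous.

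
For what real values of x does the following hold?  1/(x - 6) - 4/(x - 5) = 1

x = 1.7639 or x = 6.2361

Multiply both sides by (x - 6)(x - 5):
(x - 5) - 4(x - 6) = (x - 6)(x - 5).
Expand and collect terms: x² - 8x + 11 = 0.
By the quadratic formula, x = (8 ± √20) / 2, so x ≈ 6.2361 or x ≈ 1.7639.
Neither value makes a denominator zero (x ≠ 6, x ≠ 5), so both are valid.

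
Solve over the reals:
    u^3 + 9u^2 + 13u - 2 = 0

Possible rational roots are divisors of -2. Testing u = -2 gives 0, so (u + 2) is a factor.
Divide: u^3 + 9u^2 + 13u - 2 = (u + 2)(u^2 + 7u - 1).
Apply the quadratic formula to u^2 + 7u - 1 = 0: u = (-7 +/- sqrt(53))/2, i.e. u ~= 0.1401 or u ~= -7.1401.

u = -7.1401 or u = -2 or u = 0.1401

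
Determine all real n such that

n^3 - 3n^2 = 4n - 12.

Rearrange: n^3 - 3n^2 - 4n + 12 = 0.
Possible rational roots are divisors of 12. Testing n = -2 gives 0, so (n + 2) is a factor.
Divide: n^3 - 3n^2 - 4n + 12 = (n + 2)(n^2 - 5n + 6).
Factor the quadratic: n = 3 or n = 2.

n = -2 or n = 2 or n = 3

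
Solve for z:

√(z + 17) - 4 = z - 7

Isolate the radical: √(z + 17) = z - 3.
Square both sides: z + 17 = (z - 3)².
Expand and rearrange: z² - 7z - 8 = 0.
Solving gives z = 8 or z = -1.
Check each candidate in the original equation:
  z = 8: √(25) = 5, while z - 3 = 5 — valid.
  z = -1: √(16) = 4, while z - 3 = -4 — extraneous.

z = 8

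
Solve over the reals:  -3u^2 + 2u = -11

u = -1.6103 or u = 2.277

Rearrange to standard form: -3u^2 + 2u + 11 = 0.
Discriminant: (2)^2 - 4*(-3)*11 = 136.
Quadratic formula: u = (-2 +/- sqrt(136)) / (-6).
So u = 1/3 - sqrt(34)/3 ~= -1.6103 or u = 1/3 + sqrt(34)/3 ~= 2.277.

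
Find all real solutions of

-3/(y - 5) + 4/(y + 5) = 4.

Multiply both sides by (y - 5)(y + 5):
-3(y + 5) + 4(y - 5) = 4(y - 5)(y + 5).
Expand and collect terms: 4y^2 - y - 65 = 0.
By the quadratic formula, y = (1 +/- sqrt(1041)) / 8, so y ~= 4.1581 or y ~= -3.9081.
Neither value makes a denominator zero (y != 5, y != -5), so both are valid.

y = -3.9081 or y = 4.1581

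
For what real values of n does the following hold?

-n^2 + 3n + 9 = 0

Discriminant: (3)^2 - 4*(-1)*9 = 45.
Quadratic formula: n = (-3 +/- sqrt(45)) / (-2).
So n = 3/2 - 3*sqrt(5)/2 ~= -1.8541 or n = 3/2 + 3*sqrt(5)/2 ~= 4.8541.

n = -1.8541 or n = 4.8541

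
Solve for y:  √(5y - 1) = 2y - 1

Square both sides: 5y - 1 = (2y - 1)².
Expand and rearrange: 4y² - 9y + 2 = 0.
Solving gives y = 2 or y = 0.25.
Check each candidate in the original equation:
  y = 2: √(9) = 3, while 2y - 1 = 3 — valid.
  y = 0.25: √(0.25) = 0.5, while 2y - 1 = -0.5 — extraneous.

y = 2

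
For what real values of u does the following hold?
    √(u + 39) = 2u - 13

u = 10

Square both sides: u + 39 = (2u - 13)².
Expand and rearrange: 4u² - 53u + 130 = 0.
Solving gives u = 10 or u = 3.25.
Check each candidate in the original equation:
  u = 10: √(49) = 7, while 2u - 13 = 7 — valid.
  u = 3.25: √(42.25) = 6.5, while 2u - 13 = -6.5 — extraneous.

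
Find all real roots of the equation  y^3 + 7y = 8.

y = 1

Rearrange: y^3 + 7y - 8 = 0.
Possible rational roots are divisors of -8. Testing y = 1 gives 0, so (y - 1) is a factor.
Divide: y^3 + 7y - 8 = (y - 1)(y^2 + y + 8).
The quadratic y^2 + y + 8 has discriminant -31 < 0, so no further real roots.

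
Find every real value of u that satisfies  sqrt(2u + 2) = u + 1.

u = -1 or u = 1

Square both sides: 2u + 2 = (u + 1)^2.
Expand and rearrange: u^2 - 1 = 0.
Solving gives u = 1 or u = -1.
Check each candidate in the original equation:
  u = 1: sqrt(4) = 2, while u + 1 = 2 — valid.
  u = -1: sqrt(0) = 0, while u + 1 = 0 — valid.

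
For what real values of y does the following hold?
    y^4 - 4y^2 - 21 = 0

y = -2.6458 or y = 2.6458

Let u = y^2. The equation becomes u^2 - 4u - 21 = 0.
Factor: (u - 7)(u + 3) = 0, so u = 7 or u = -3.
y^2 = 7 gives y = +/-sqrt(7) ~= +/-2.6458.
y^2 = -3 < 0 has no real solution.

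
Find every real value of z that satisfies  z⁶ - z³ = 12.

z = -1.4422 or z = 1.5874

Let u = z³. The equation becomes u² - u - 12 = 0.
Factor: (u + 3)(u - 4) = 0, so u = -3 or u = 4.
z³ = -3 gives z = -∛(3) ≈ -1.4422.
z³ = 4 gives z = ∛(4) ≈ 1.5874.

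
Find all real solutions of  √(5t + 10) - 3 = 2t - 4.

Isolate the radical: √(5t + 10) = 2t - 1.
Square both sides: 5t + 10 = (2t - 1)².
Expand and rearrange: 4t² - 9t - 9 = 0.
Solving gives t = 3 or t = -0.75.
Check each candidate in the original equation:
  t = 3: √(25) = 5, while 2t - 1 = 5 — valid.
  t = -0.75: √(6.25) = 2.5, while 2t - 1 = -2.5 — extraneous.

t = 3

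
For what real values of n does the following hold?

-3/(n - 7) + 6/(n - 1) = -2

n = -1.5523 or n = 8.0523

Multiply both sides by (n - 7)(n - 1):
-3(n - 1) + 6(n - 7) = -2(n - 7)(n - 1).
Expand and collect terms: -2n² + 13n + 25 = 0.
By the quadratic formula, n = (-13 ± √369) / -4, so n ≈ -1.5523 or n ≈ 8.0523.
Neither value makes a denominator zero (n ≠ 7, n ≠ 1), so both are valid.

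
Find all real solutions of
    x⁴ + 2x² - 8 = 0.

x = -1.4142 or x = 1.4142

Let u = x². The equation becomes u² + 2u - 8 = 0.
Factor: (u - 2)(u + 4) = 0, so u = 2 or u = -4.
x² = 2 gives x = ±√(2) ≈ ±1.4142.
x² = -4 < 0 has no real solution.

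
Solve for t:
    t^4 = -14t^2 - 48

No real solutions.

Let u = t^2. The equation becomes u^2 + 14u + 48 = 0.
Factor: (u + 8)(u + 6) = 0, so u = -8 or u = -6.
t^2 = -8 < 0 has no real solution.
t^2 = -6 < 0 has no real solution.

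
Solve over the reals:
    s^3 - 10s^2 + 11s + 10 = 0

Possible rational roots are divisors of 10. Testing s = 2 gives 0, so (s - 2) is a factor.
Divide: s^3 - 10s^2 + 11s + 10 = (s - 2)(s^2 - 8s - 5).
Apply the quadratic formula to s^2 - 8s - 5 = 0: s = (8 +/- sqrt(84))/2, i.e. s ~= 8.5826 or s ~= -0.5826.

s = -0.5826 or s = 2 or s = 8.5826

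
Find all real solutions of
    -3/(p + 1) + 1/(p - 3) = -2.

p = 1 or p = 2

Multiply both sides by (p + 1)(p - 3):
-3(p - 3) + (p + 1) = -2(p + 1)(p - 3).
Expand and collect terms: -2p^2 + 6p - 4 = 0.
Factor or apply the quadratic formula: p = 1 or p = 2.
Neither value makes a denominator zero (p != -1, p != 3), so both are valid.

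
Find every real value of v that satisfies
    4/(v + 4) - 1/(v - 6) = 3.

Multiply both sides by (v + 4)(v - 6):
4(v - 6) - (v + 4) = 3(v + 4)(v - 6).
Expand and collect terms: 3v² - 9v - 44 = 0.
By the quadratic formula, v = (9 ± √609) / 6, so v ≈ 5.613 or v ≈ -2.613.
Neither value makes a denominator zero (v ≠ -4, v ≠ 6), so both are valid.

v = -2.613 or v = 5.613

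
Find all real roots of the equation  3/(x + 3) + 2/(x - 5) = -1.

Multiply both sides by (x + 3)(x - 5):
3(x - 5) + 2(x + 3) = -(x + 3)(x - 5).
Expand and collect terms: -x^2 - 3x + 24 = 0.
By the quadratic formula, x = (3 +/- sqrt(105)) / -2, so x ~= -6.6235 or x ~= 3.6235.
Neither value makes a denominator zero (x != -3, x != 5), so both are valid.

x = -6.6235 or x = 3.6235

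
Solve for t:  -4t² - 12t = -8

t = -3.5616 or t = 0.5616

Rearrange to standard form: -4t² - 12t + 8 = 0.
Discriminant: (-12)² − 4·(-4)·8 = 272.
Quadratic formula: t = (12 ± √272) / (-8).
So t = -√(17)/2 - 3/2 ≈ -3.5616 or t = -3/2 + √(17)/2 ≈ 0.5616.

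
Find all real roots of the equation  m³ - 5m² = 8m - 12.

Rearrange: m³ - 5m² - 8m + 12 = 0.
Possible rational roots are divisors of 12. Testing m = -2 gives 0, so (m + 2) is a factor.
Divide: m³ - 5m² - 8m + 12 = (m + 2)(m² - 7m + 6).
Factor the quadratic: m = 6 or m = 1.

m = -2 or m = 1 or m = 6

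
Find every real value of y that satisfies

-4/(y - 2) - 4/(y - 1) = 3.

y = -1.2573 or y = 1.5907

Multiply both sides by (y - 2)(y - 1):
-4(y - 1) - 4(y - 2) = 3(y - 2)(y - 1).
Expand and collect terms: 3y^2 - y - 6 = 0.
By the quadratic formula, y = (1 +/- sqrt(73)) / 6, so y ~= 1.5907 or y ~= -1.2573.
Neither value makes a denominator zero (y != 2, y != 1), so both are valid.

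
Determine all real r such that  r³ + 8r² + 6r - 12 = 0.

Possible rational roots are divisors of -12. Testing r = -2 gives 0, so (r + 2) is a factor.
Divide: r³ + 8r² + 6r - 12 = (r + 2)(r² + 6r - 6).
Apply the quadratic formula to r² + 6r - 6 = 0: r = (-6 ± √60)/2, i.e. r ≈ 0.873 or r ≈ -6.873.

r = -6.873 or r = -2 or r = 0.873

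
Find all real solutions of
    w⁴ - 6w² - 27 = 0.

w = -3 or w = 3

Let u = w². The equation becomes u² - 6u - 27 = 0.
Factor: (u - 9)(u + 3) = 0, so u = 9 or u = -3.
w² = 9 gives w = ±3.
w² = -3 < 0 has no real solution.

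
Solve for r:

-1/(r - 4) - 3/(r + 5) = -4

Multiply both sides by (r - 4)(r + 5):
-(r + 5) - 3(r - 4) = -4(r - 4)(r + 5).
Expand and collect terms: -4r² + 73 = 0.
By the quadratic formula, r = (0 ± √1168) / -8, so r ≈ -4.272 or r ≈ 4.272.
Neither value makes a denominator zero (r ≠ 4, r ≠ -5), so both are valid.

r = -4.272 or r = 4.272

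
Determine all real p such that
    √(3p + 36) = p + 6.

Square both sides: 3p + 36 = (p + 6)².
Expand and rearrange: p² + 9p = 0.
Solving gives p = 0 or p = -9.
Check each candidate in the original equation:
  p = 0: √(36) = 6, while p + 6 = 6 — valid.
  p = -9: √(9) = 3, while p + 6 = -3 — extraneous.

p = 0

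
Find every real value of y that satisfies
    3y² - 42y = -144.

y = 6 or y = 8

Bring every term to one side: 3y² - 42y + 144 = 0.
Factor: 3(y - 6)(y - 8) = 0.
So y = 6 or y = 8.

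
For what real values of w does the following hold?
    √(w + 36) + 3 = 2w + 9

Isolate the radical: √(w + 36) = 2w + 6.
Square both sides: w + 36 = (2w + 6)².
Expand and rearrange: 4w² + 23w = 0.
Solving gives w = 0 or w = -5.75.
Check each candidate in the original equation:
  w = 0: √(36) = 6, while 2w + 6 = 6 — valid.
  w = -5.75: √(30.25) = 5.5, while 2w + 6 = -5.5 — extraneous.

w = 0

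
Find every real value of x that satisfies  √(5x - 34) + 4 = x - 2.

Isolate the radical: √(5x - 34) = x - 6.
Square both sides: 5x - 34 = (x - 6)².
Expand and rearrange: x² - 17x + 70 = 0.
Solving gives x = 10 or x = 7.
Check each candidate in the original equation:
  x = 10: √(16) = 4, while x - 6 = 4 — valid.
  x = 7: √(1) = 1, while x - 6 = 1 — valid.

x = 7 or x = 10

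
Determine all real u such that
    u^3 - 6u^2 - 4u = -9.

u = -1.4051 or u = 1 or u = 6.4051

Rearrange: u^3 - 6u^2 - 4u + 9 = 0.
Possible rational roots are divisors of 9. Testing u = 1 gives 0, so (u - 1) is a factor.
Divide: u^3 - 6u^2 - 4u + 9 = (u - 1)(u^2 - 5u - 9).
Apply the quadratic formula to u^2 - 5u - 9 = 0: u = (5 +/- sqrt(61))/2, i.e. u ~= 6.4051 or u ~= -1.4051.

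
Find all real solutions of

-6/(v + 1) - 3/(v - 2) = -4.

v = 0.0788 or v = 3.1712

Multiply both sides by (v + 1)(v - 2):
-6(v - 2) - 3(v + 1) = -4(v + 1)(v - 2).
Expand and collect terms: -4v² + 13v - 1 = 0.
By the quadratic formula, v = (-13 ± √153) / -8, so v ≈ 0.0788 or v ≈ 3.1712.
Neither value makes a denominator zero (v ≠ -1, v ≠ 2), so both are valid.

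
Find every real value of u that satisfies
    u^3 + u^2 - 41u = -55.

u = -7.4721 or u = 1.4721 or u = 5

Rearrange: u^3 + u^2 - 41u + 55 = 0.
Possible rational roots are divisors of 55. Testing u = 5 gives 0, so (u - 5) is a factor.
Divide: u^3 + u^2 - 41u + 55 = (u - 5)(u^2 + 6u - 11).
Apply the quadratic formula to u^2 + 6u - 11 = 0: u = (-6 +/- sqrt(80))/2, i.e. u ~= 1.4721 or u ~= -7.4721.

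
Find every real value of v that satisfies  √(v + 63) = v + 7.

Square both sides: v + 63 = (v + 7)².
Expand and rearrange: v² + 13v - 14 = 0.
Solving gives v = 1 or v = -14.
Check each candidate in the original equation:
  v = 1: √(64) = 8, while v + 7 = 8 — valid.
  v = -14: √(49) = 7, while v + 7 = -7 — extraneous.

v = 1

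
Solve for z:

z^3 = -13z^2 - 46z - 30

z = -7.1623 or z = -5 or z = -0.8377

Rearrange: z^3 + 13z^2 + 46z + 30 = 0.
Possible rational roots are divisors of 30. Testing z = -5 gives 0, so (z + 5) is a factor.
Divide: z^3 + 13z^2 + 46z + 30 = (z + 5)(z^2 + 8z + 6).
Apply the quadratic formula to z^2 + 8z + 6 = 0: z = (-8 +/- sqrt(40))/2, i.e. z ~= -0.8377 or z ~= -7.1623.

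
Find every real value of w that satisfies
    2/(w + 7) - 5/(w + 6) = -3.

w = -7.291 or w = -4.709

Multiply both sides by (w + 7)(w + 6):
2(w + 6) - 5(w + 7) = -3(w + 7)(w + 6).
Expand and collect terms: -3w^2 - 36w - 103 = 0.
By the quadratic formula, w = (36 +/- sqrt(60)) / -6, so w ~= -7.291 or w ~= -4.709.
Neither value makes a denominator zero (w != -7, w != -6), so both are valid.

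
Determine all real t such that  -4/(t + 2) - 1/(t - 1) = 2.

Multiply both sides by (t + 2)(t - 1):
-4(t - 1) - (t + 2) = 2(t + 2)(t - 1).
Expand and collect terms: 2t² + 7t - 6 = 0.
By the quadratic formula, t = (-7 ± √97) / 4, so t ≈ 0.7122 or t ≈ -4.2122.
Neither value makes a denominator zero (t ≠ -2, t ≠ 1), so both are valid.

t = -4.2122 or t = 0.7122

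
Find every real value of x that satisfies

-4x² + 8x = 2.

Rearrange to standard form: -4x² + 8x - 2 = 0.
Discriminant: (8)² − 4·(-4)·(-2) = 32.
Quadratic formula: x = (-8 ± √32) / (-8).
So x = 1 - √(2)/2 ≈ 0.2929 or x = √(2)/2 + 1 ≈ 1.7071.

x = 0.2929 or x = 1.7071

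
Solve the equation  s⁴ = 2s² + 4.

Let u = s². The equation becomes u² - 2u - 4 = 0.
By the quadratic formula, u = 1 + √(5) or u = 1 - √(5).
s² = 1 + √(5) gives s = ±√(1 + √(5)) ≈ ±1.7989.
s² = 1 - √(5) < 0 has no real solution.

s = -1.7989 or s = 1.7989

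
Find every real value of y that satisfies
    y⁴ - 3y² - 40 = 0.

Let u = y². The equation becomes u² - 3u - 40 = 0.
Factor: (u - 8)(u + 5) = 0, so u = 8 or u = -5.
y² = 8 gives y = ±2·√(2) ≈ ±2.8284.
y² = -5 < 0 has no real solution.

y = -2.8284 or y = 2.8284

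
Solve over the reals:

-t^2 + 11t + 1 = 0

Discriminant: (11)^2 - 4*(-1)*1 = 125.
Quadratic formula: t = (-11 +/- sqrt(125)) / (-2).
So t = 11/2 - 5*sqrt(5)/2 ~= -0.0902 or t = 11/2 + 5*sqrt(5)/2 ~= 11.0902.

t = -0.0902 or t = 11.0902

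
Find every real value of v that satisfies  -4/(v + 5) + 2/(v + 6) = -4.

v = -6.2808 or v = -4.2192

Multiply both sides by (v + 5)(v + 6):
-4(v + 6) + 2(v + 5) = -4(v + 5)(v + 6).
Expand and collect terms: -4v² - 42v - 106 = 0.
By the quadratic formula, v = (42 ± √68) / -8, so v ≈ -6.2808 or v ≈ -4.2192.
Neither value makes a denominator zero (v ≠ -5, v ≠ -6), so both are valid.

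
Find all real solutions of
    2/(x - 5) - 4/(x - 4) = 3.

x = 3 or x = 5.3333

Multiply both sides by (x - 5)(x - 4):
2(x - 4) - 4(x - 5) = 3(x - 5)(x - 4).
Expand and collect terms: 3x^2 - 25x + 48 = 0.
Factor or apply the quadratic formula: x = 5.3333 or x = 3.
Neither value makes a denominator zero (x != 5, x != 4), so both are valid.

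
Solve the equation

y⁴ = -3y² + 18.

Let u = y². The equation becomes u² + 3u - 18 = 0.
Factor: (u - 3)(u + 6) = 0, so u = 3 or u = -6.
y² = 3 gives y = ±√(3) ≈ ±1.7321.
y² = -6 < 0 has no real solution.

y = -1.7321 or y = 1.7321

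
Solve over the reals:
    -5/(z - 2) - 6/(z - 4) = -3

Multiply both sides by (z - 2)(z - 4):
-5(z - 4) - 6(z - 2) = -3(z - 2)(z - 4).
Expand and collect terms: -3z^2 + 29z - 56 = 0.
Factor or apply the quadratic formula: z = 2.6667 or z = 7.
Neither value makes a denominator zero (z != 2, z != 4), so both are valid.

z = 2.6667 or z = 7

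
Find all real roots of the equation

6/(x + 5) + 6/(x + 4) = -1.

x = -16.5208 or x = -4.4792

Multiply both sides by (x + 5)(x + 4):
6(x + 4) + 6(x + 5) = -(x + 5)(x + 4).
Expand and collect terms: -x² - 21x - 74 = 0.
By the quadratic formula, x = (21 ± √145) / -2, so x ≈ -16.5208 or x ≈ -4.4792.
Neither value makes a denominator zero (x ≠ -5, x ≠ -4), so both are valid.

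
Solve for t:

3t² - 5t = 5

Rearrange to standard form: 3t² - 5t - 5 = 0.
Discriminant: (-5)² − 4·3·(-5) = 85.
Quadratic formula: t = (5 ± √85) / 6.
So t = 5/6 + √(85)/6 ≈ 2.3699 or t = 5/6 - √(85)/6 ≈ -0.7033.

t = -0.7033 or t = 2.3699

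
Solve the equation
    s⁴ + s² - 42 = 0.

s = -2.4495 or s = 2.4495

Let u = s². The equation becomes u² + u - 42 = 0.
Factor: (u + 7)(u - 6) = 0, so u = -7 or u = 6.
s² = -7 < 0 has no real solution.
s² = 6 gives s = ±√(6) ≈ ±2.4495.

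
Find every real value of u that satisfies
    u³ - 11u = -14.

u = -3.8284 or u = 1.8284 or u = 2

Rearrange: u³ - 11u + 14 = 0.
Possible rational roots are divisors of 14. Testing u = 2 gives 0, so (u - 2) is a factor.
Divide: u³ - 11u + 14 = (u - 2)(u² + 2u - 7).
Apply the quadratic formula to u² + 2u - 7 = 0: u = (-2 ± √32)/2, i.e. u ≈ 1.8284 or u ≈ -3.8284.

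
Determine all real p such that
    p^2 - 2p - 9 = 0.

p = -2.1623 or p = 4.1623

Discriminant: (-2)^2 - 4*1*(-9) = 40.
Quadratic formula: p = (2 +/- sqrt(40)) / 2.
So p = 1 + sqrt(10) ~= 4.1623 or p = 1 - sqrt(10) ~= -2.1623.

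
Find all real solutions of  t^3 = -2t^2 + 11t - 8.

Rearrange: t^3 + 2t^2 - 11t + 8 = 0.
Possible rational roots are divisors of 8. Testing t = 1 gives 0, so (t - 1) is a factor.
Divide: t^3 + 2t^2 - 11t + 8 = (t - 1)(t^2 + 3t - 8).
Apply the quadratic formula to t^2 + 3t - 8 = 0: t = (-3 +/- sqrt(41))/2, i.e. t ~= 1.7016 or t ~= -4.7016.

t = -4.7016 or t = 1 or t = 1.7016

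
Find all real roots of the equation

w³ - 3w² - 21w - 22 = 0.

Possible rational roots are divisors of -22. Testing w = -2 gives 0, so (w + 2) is a factor.
Divide: w³ - 3w² - 21w - 22 = (w + 2)(w² - 5w - 11).
Apply the quadratic formula to w² - 5w - 11 = 0: w = (5 ± √69)/2, i.e. w ≈ 6.6533 or w ≈ -1.6533.

w = -2 or w = -1.6533 or w = 6.6533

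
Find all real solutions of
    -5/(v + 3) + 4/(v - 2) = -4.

v = -1.1754 or v = 0.4254

Multiply both sides by (v + 3)(v - 2):
-5(v - 2) + 4(v + 3) = -4(v + 3)(v - 2).
Expand and collect terms: -4v² - 3v + 2 = 0.
By the quadratic formula, v = (3 ± √41) / -8, so v ≈ -1.1754 or v ≈ 0.4254.
Neither value makes a denominator zero (v ≠ -3, v ≠ 2), so both are valid.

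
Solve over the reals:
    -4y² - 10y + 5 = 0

y = -2.9271 or y = 0.4271

Discriminant: (-10)² − 4·(-4)·5 = 180.
Quadratic formula: y = (10 ± √180) / (-8).
So y = -3·√(5)/4 - 5/4 ≈ -2.9271 or y = -5/4 + 3·√(5)/4 ≈ 0.4271.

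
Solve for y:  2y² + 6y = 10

Rearrange to standard form: 2y² + 6y - 10 = 0.
Discriminant: (6)² − 4·2·(-10) = 116.
Quadratic formula: y = (-6 ± √116) / 4.
So y = -3/2 + √(29)/2 ≈ 1.1926 or y = -√(29)/2 - 3/2 ≈ -4.1926.

y = -4.1926 or y = 1.1926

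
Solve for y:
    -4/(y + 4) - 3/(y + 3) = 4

Multiply both sides by (y + 4)(y + 3):
-4(y + 3) - 3(y + 4) = 4(y + 4)(y + 3).
Expand and collect terms: 4y^2 + 35y + 72 = 0.
By the quadratic formula, y = (-35 +/- sqrt(73)) / 8, so y ~= -3.307 or y ~= -5.443.
Neither value makes a denominator zero (y != -4, y != -3), so both are valid.

y = -5.443 or y = -3.307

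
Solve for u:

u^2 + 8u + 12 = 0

Factor: (u + 6)(u + 2) = 0.
So u = -6 or u = -2.

u = -6 or u = -2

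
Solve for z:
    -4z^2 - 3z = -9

z = -1.9212 or z = 1.1712

Rearrange to standard form: -4z^2 - 3z + 9 = 0.
Discriminant: (-3)^2 - 4*(-4)*9 = 153.
Quadratic formula: z = (3 +/- sqrt(153)) / (-8).
So z = -3*sqrt(17)/8 - 3/8 ~= -1.9212 or z = -3/8 + 3*sqrt(17)/8 ~= 1.1712.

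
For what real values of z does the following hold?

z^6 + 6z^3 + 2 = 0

z = -1.7806 or z = -0.7076

Let u = z^3. The equation becomes u^2 + 6u + 2 = 0.
By the quadratic formula, u = -3 + sqrt(7) or u = -3 - sqrt(7).
z^3 = -3 + sqrt(7) gives z = -(3 - sqrt(7))^(1/3) ~= -0.7076.
z^3 = -3 - sqrt(7) gives z = -(sqrt(7) + 3)^(1/3) ~= -1.7806.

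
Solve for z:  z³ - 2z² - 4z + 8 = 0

z = -2 or z = 2

Possible rational roots are divisors of 8. Testing z = -2 gives 0, so (z + 2) is a factor.
Divide: z³ - 2z² - 4z + 8 = (z + 2)(z² - 4z + 4).
The quadratic has the repeated root z = 2.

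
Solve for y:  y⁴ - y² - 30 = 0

Let u = y². The equation becomes u² - u - 30 = 0.
Factor: (u + 5)(u - 6) = 0, so u = -5 or u = 6.
y² = -5 < 0 has no real solution.
y² = 6 gives y = ±√(6) ≈ ±2.4495.

y = -2.4495 or y = 2.4495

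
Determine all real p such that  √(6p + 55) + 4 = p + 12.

Isolate the radical: √(6p + 55) = p + 8.
Square both sides: 6p + 55 = (p + 8)².
Expand and rearrange: p² + 10p + 9 = 0.
Solving gives p = -1 or p = -9.
Check each candidate in the original equation:
  p = -1: √(49) = 7, while p + 8 = 7 — valid.
  p = -9: √(1) = 1, while p + 8 = -1 — extraneous.

p = -1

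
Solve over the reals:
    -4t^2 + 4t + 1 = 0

t = -0.2071 or t = 1.2071

Discriminant: (4)^2 - 4*(-4)*1 = 32.
Quadratic formula: t = (-4 +/- sqrt(32)) / (-8).
So t = 1/2 - sqrt(2)/2 ~= -0.2071 or t = 1/2 + sqrt(2)/2 ~= 1.2071.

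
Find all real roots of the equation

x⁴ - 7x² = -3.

x = -2.5576 or x = -0.6772 or x = 0.6772 or x = 2.5576

Let u = x². The equation becomes u² - 7u + 3 = 0.
By the quadratic formula, u = √(37)/2 + 7/2 or u = 7/2 - √(37)/2.
x² = √(37)/2 + 7/2 gives x = ±√(√(37)/2 + 7/2) ≈ ±2.5576.
x² = 7/2 - √(37)/2 gives x = ±√(7/2 - √(37)/2) ≈ ±0.6772.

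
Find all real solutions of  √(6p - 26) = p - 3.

Square both sides: 6p - 26 = (p - 3)².
Expand and rearrange: p² - 12p + 35 = 0.
Solving gives p = 7 or p = 5.
Check each candidate in the original equation:
  p = 7: √(16) = 4, while p - 3 = 4 — valid.
  p = 5: √(4) = 2, while p - 3 = 2 — valid.

p = 5 or p = 7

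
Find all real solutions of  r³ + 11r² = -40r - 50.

r = -5

Rearrange: r³ + 11r² + 40r + 50 = 0.
Possible rational roots are divisors of 50. Testing r = -5 gives 0, so (r + 5) is a factor.
Divide: r³ + 11r² + 40r + 50 = (r + 5)(r² + 6r + 10).
The quadratic r² + 6r + 10 has discriminant -4 < 0, so no further real roots.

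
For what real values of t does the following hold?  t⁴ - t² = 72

t = -3 or t = 3

Let u = t². The equation becomes u² - u - 72 = 0.
Factor: (u - 9)(u + 8) = 0, so u = 9 or u = -8.
t² = 9 gives t = ±3.
t² = -8 < 0 has no real solution.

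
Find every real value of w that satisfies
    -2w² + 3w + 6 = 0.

Discriminant: (3)² − 4·(-2)·6 = 57.
Quadratic formula: w = (-3 ± √57) / (-4).
So w = 3/4 - √(57)/4 ≈ -1.1375 or w = 3/4 + √(57)/4 ≈ 2.6375.

w = -1.1375 or w = 2.6375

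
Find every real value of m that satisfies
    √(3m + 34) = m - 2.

m = 10

Square both sides: 3m + 34 = (m - 2)².
Expand and rearrange: m² - 7m - 30 = 0.
Solving gives m = 10 or m = -3.
Check each candidate in the original equation:
  m = 10: √(64) = 8, while m - 2 = 8 — valid.
  m = -3: √(25) = 5, while m - 2 = -5 — extraneous.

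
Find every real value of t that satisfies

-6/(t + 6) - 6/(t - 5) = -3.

Multiply both sides by (t + 6)(t - 5):
-6(t - 5) - 6(t + 6) = -3(t + 6)(t - 5).
Expand and collect terms: -3t² + 9t + 96 = 0.
By the quadratic formula, t = (-9 ± √1233) / -6, so t ≈ -4.3523 or t ≈ 7.3523.
Neither value makes a denominator zero (t ≠ -6, t ≠ 5), so both are valid.

t = -4.3523 or t = 7.3523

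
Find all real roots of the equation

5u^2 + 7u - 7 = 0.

Discriminant: (7)^2 - 4*5*(-7) = 189.
Quadratic formula: u = (-7 +/- sqrt(189)) / 10.
So u = -7/10 + 3*sqrt(21)/10 ~= 0.6748 or u = -3*sqrt(21)/10 - 7/10 ~= -2.0748.

u = -2.0748 or u = 0.6748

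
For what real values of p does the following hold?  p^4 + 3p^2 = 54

p = -2.4495 or p = 2.4495

Let u = p^2. The equation becomes u^2 + 3u - 54 = 0.
Factor: (u + 9)(u - 6) = 0, so u = -9 or u = 6.
p^2 = -9 < 0 has no real solution.
p^2 = 6 gives p = +/-sqrt(6) ~= +/-2.4495.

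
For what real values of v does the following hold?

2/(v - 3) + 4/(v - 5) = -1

Multiply both sides by (v - 3)(v - 5):
2(v - 5) + 4(v - 3) = -(v - 3)(v - 5).
Expand and collect terms: -v² + 2v + 7 = 0.
By the quadratic formula, v = (-2 ± √32) / -2, so v ≈ -1.8284 or v ≈ 3.8284.
Neither value makes a denominator zero (v ≠ 3, v ≠ 5), so both are valid.

v = -1.8284 or v = 3.8284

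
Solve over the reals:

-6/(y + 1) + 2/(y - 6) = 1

y = -6.1521 or y = 7.1521

Multiply both sides by (y + 1)(y - 6):
-6(y - 6) + 2(y + 1) = (y + 1)(y - 6).
Expand and collect terms: y² - y - 44 = 0.
By the quadratic formula, y = (1 ± √177) / 2, so y ≈ 7.1521 or y ≈ -6.1521.
Neither value makes a denominator zero (y ≠ -1, y ≠ 6), so both are valid.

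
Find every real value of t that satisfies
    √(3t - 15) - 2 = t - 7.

t = 5 or t = 8

Isolate the radical: √(3t - 15) = t - 5.
Square both sides: 3t - 15 = (t - 5)².
Expand and rearrange: t² - 13t + 40 = 0.
Solving gives t = 8 or t = 5.
Check each candidate in the original equation:
  t = 8: √(9) = 3, while t - 5 = 3 — valid.
  t = 5: √(0) = 0, while t - 5 = 0 — valid.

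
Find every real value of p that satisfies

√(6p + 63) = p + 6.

Square both sides: 6p + 63 = (p + 6)².
Expand and rearrange: p² + 6p - 27 = 0.
Solving gives p = 3 or p = -9.
Check each candidate in the original equation:
  p = 3: √(81) = 9, while p + 6 = 9 — valid.
  p = -9: √(9) = 3, while p + 6 = -3 — extraneous.

p = 3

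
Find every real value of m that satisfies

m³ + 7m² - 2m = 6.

m = -7.1623 or m = -0.8377 or m = 1

Rearrange: m³ + 7m² - 2m - 6 = 0.
Possible rational roots are divisors of -6. Testing m = 1 gives 0, so (m - 1) is a factor.
Divide: m³ + 7m² - 2m - 6 = (m - 1)(m² + 8m + 6).
Apply the quadratic formula to m² + 8m + 6 = 0: m = (-8 ± √40)/2, i.e. m ≈ -0.8377 or m ≈ -7.1623.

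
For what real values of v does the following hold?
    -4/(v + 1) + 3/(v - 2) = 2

Multiply both sides by (v + 1)(v - 2):
-4(v - 2) + 3(v + 1) = 2(v + 1)(v - 2).
Expand and collect terms: 2v² - v - 15 = 0.
Factor or apply the quadratic formula: v = 3 or v = -2.5.
Neither value makes a denominator zero (v ≠ -1, v ≠ 2), so both are valid.

v = -2.5 or v = 3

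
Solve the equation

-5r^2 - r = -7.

r = -1.2874 or r = 1.0874

Rearrange to standard form: -5r^2 - r + 7 = 0.
Discriminant: (-1)^2 - 4*(-5)*7 = 141.
Quadratic formula: r = (1 +/- sqrt(141)) / (-10).
So r = -sqrt(141)/10 - 1/10 ~= -1.2874 or r = -1/10 + sqrt(141)/10 ~= 1.0874.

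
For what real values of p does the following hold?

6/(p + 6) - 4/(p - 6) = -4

p = -7.3958 or p = 6.8958

Multiply both sides by (p + 6)(p - 6):
6(p - 6) - 4(p + 6) = -4(p + 6)(p - 6).
Expand and collect terms: -4p² - 2p + 204 = 0.
By the quadratic formula, p = (2 ± √3268) / -8, so p ≈ -7.3958 or p ≈ 6.8958.
Neither value makes a denominator zero (p ≠ -6, p ≠ 6), so both are valid.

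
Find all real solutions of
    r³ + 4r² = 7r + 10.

r = -5 or r = -1 or r = 2

Rearrange: r³ + 4r² - 7r - 10 = 0.
Possible rational roots are divisors of -10. Testing r = 2 gives 0, so (r - 2) is a factor.
Divide: r³ + 4r² - 7r - 10 = (r - 2)(r² + 6r + 5).
Factor the quadratic: r = -1 or r = -5.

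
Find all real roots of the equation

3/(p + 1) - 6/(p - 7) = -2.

p = -2.129 or p = 9.629

Multiply both sides by (p + 1)(p - 7):
3(p - 7) - 6(p + 1) = -2(p + 1)(p - 7).
Expand and collect terms: -2p² + 15p + 41 = 0.
By the quadratic formula, p = (-15 ± √553) / -4, so p ≈ -2.129 or p ≈ 9.629.
Neither value makes a denominator zero (p ≠ -1, p ≠ 7), so both are valid.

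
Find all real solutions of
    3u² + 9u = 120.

u = -8 or u = 5

Bring every term to one side: 3u² + 9u - 120 = 0.
Factor: 3(u + 8)(u - 5) = 0.
So u = -8 or u = 5.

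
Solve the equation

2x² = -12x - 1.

x = -5.9155 or x = -0.0845

Rearrange to standard form: 2x² + 12x + 1 = 0.
Discriminant: (12)² − 4·2·1 = 136.
Quadratic formula: x = (-12 ± √136) / 4.
So x = -3 + √(34)/2 ≈ -0.0845 or x = -3 - √(34)/2 ≈ -5.9155.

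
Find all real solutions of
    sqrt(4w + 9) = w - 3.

w = 10

Square both sides: 4w + 9 = (w - 3)^2.
Expand and rearrange: w^2 - 10w = 0.
Solving gives w = 10 or w = 0.
Check each candidate in the original equation:
  w = 10: sqrt(49) = 7, while w - 3 = 7 — valid.
  w = 0: sqrt(9) = 3, while w - 3 = -3 — extraneous.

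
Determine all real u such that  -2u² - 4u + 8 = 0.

u = -3.2361 or u = 1.2361

Discriminant: (-4)² − 4·(-2)·8 = 80.
Quadratic formula: u = (4 ± √80) / (-4).
So u = -√(5) - 1 ≈ -3.2361 or u = -1 + √(5) ≈ 1.2361.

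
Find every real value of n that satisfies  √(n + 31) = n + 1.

Square both sides: n + 31 = (n + 1)².
Expand and rearrange: n² + n - 30 = 0.
Solving gives n = 5 or n = -6.
Check each candidate in the original equation:
  n = 5: √(36) = 6, while n + 1 = 6 — valid.
  n = -6: √(25) = 5, while n + 1 = -5 — extraneous.

n = 5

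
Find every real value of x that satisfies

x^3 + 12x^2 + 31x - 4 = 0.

x = -8.1231 or x = -4 or x = 0.1231

Possible rational roots are divisors of -4. Testing x = -4 gives 0, so (x + 4) is a factor.
Divide: x^3 + 12x^2 + 31x - 4 = (x + 4)(x^2 + 8x - 1).
Apply the quadratic formula to x^2 + 8x - 1 = 0: x = (-8 +/- sqrt(68))/2, i.e. x ~= 0.1231 or x ~= -8.1231.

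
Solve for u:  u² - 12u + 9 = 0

Discriminant: (-12)² − 4·1·9 = 108.
Quadratic formula: u = (12 ± √108) / 2.
So u = 3·√(3) + 6 ≈ 11.1962 or u = 6 - 3·√(3) ≈ 0.8038.

u = 0.8038 or u = 11.1962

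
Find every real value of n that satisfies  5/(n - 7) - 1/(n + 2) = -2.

n = -1.2839 or n = 4.2839

Multiply both sides by (n - 7)(n + 2):
5(n + 2) - (n - 7) = -2(n - 7)(n + 2).
Expand and collect terms: -2n² + 6n + 11 = 0.
By the quadratic formula, n = (-6 ± √124) / -4, so n ≈ -1.2839 or n ≈ 4.2839.
Neither value makes a denominator zero (n ≠ 7, n ≠ -2), so both are valid.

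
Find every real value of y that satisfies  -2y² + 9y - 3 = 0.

y = 0.3625 or y = 4.1375

Discriminant: (9)² − 4·(-2)·(-3) = 57.
Quadratic formula: y = (-9 ± √57) / (-4).
So y = 9/4 - √(57)/4 ≈ 0.3625 or y = √(57)/4 + 9/4 ≈ 4.1375.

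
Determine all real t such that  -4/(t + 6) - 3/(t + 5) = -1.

Multiply both sides by (t + 6)(t + 5):
-4(t + 5) - 3(t + 6) = -(t + 6)(t + 5).
Expand and collect terms: -t^2 - 4t + 8 = 0.
By the quadratic formula, t = (4 +/- sqrt(48)) / -2, so t ~= -5.4641 or t ~= 1.4641.
Neither value makes a denominator zero (t != -6, t != -5), so both are valid.

t = -5.4641 or t = 1.4641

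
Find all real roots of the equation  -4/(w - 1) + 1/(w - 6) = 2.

Multiply both sides by (w - 1)(w - 6):
-4(w - 6) + (w - 1) = 2(w - 1)(w - 6).
Expand and collect terms: 2w² - 11w - 11 = 0.
By the quadratic formula, w = (11 ± √209) / 4, so w ≈ 6.3642 or w ≈ -0.8642.
Neither value makes a denominator zero (w ≠ 1, w ≠ 6), so both are valid.

w = -0.8642 or w = 6.3642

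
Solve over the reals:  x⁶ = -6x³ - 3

x = -1.7598 or x = -0.8196

Let u = x³. The equation becomes u² + 6u + 3 = 0.
By the quadratic formula, u = -3 + √(6) or u = -3 - √(6).
x³ = -3 + √(6) gives x = -∛(3 - √(6)) ≈ -0.8196.
x³ = -3 - √(6) gives x = -∛(√(6) + 3) ≈ -1.7598.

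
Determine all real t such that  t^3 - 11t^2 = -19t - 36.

Rearrange: t^3 - 11t^2 + 19t + 36 = 0.
Possible rational roots are divisors of 36. Testing t = 4 gives 0, so (t - 4) is a factor.
Divide: t^3 - 11t^2 + 19t + 36 = (t - 4)(t^2 - 7t - 9).
Apply the quadratic formula to t^2 - 7t - 9 = 0: t = (7 +/- sqrt(85))/2, i.e. t ~= 8.1098 or t ~= -1.1098.

t = -1.1098 or t = 4 or t = 8.1098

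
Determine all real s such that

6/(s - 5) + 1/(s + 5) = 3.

s = -4.7235 or s = 7.0569

Multiply both sides by (s - 5)(s + 5):
6(s + 5) + (s - 5) = 3(s - 5)(s + 5).
Expand and collect terms: 3s² - 7s - 100 = 0.
By the quadratic formula, s = (7 ± √1249) / 6, so s ≈ 7.0569 or s ≈ -4.7235.
Neither value makes a denominator zero (s ≠ 5, s ≠ -5), so both are valid.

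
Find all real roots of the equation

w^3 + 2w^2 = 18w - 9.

Rearrange: w^3 + 2w^2 - 18w + 9 = 0.
Possible rational roots are divisors of 9. Testing w = 3 gives 0, so (w - 3) is a factor.
Divide: w^3 + 2w^2 - 18w + 9 = (w - 3)(w^2 + 5w - 3).
Apply the quadratic formula to w^2 + 5w - 3 = 0: w = (-5 +/- sqrt(37))/2, i.e. w ~= 0.5414 or w ~= -5.5414.

w = -5.5414 or w = 0.5414 or w = 3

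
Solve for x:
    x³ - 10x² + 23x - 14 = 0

x = 1 or x = 2 or x = 7

Possible rational roots are divisors of -14. Testing x = 2 gives 0, so (x - 2) is a factor.
Divide: x³ - 10x² + 23x - 14 = (x - 2)(x² - 8x + 7).
Factor the quadratic: x = 7 or x = 1.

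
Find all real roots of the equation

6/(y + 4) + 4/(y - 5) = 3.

Multiply both sides by (y + 4)(y - 5):
6(y - 5) + 4(y + 4) = 3(y + 4)(y - 5).
Expand and collect terms: 3y^2 - 13y - 46 = 0.
By the quadratic formula, y = (13 +/- sqrt(721)) / 6, so y ~= 6.6419 or y ~= -2.3086.
Neither value makes a denominator zero (y != -4, y != 5), so both are valid.

y = -2.3086 or y = 6.6419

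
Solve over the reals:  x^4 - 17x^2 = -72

Let u = x^2. The equation becomes u^2 - 17u + 72 = 0.
Factor: (u - 8)(u - 9) = 0, so u = 8 or u = 9.
x^2 = 8 gives x = +/-2*sqrt(2) ~= +/-2.8284.
x^2 = 9 gives x = +/-3.

x = -3 or x = -2.8284 or x = 2.8284 or x = 3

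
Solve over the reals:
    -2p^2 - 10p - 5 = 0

p = -4.4365 or p = -0.5635

Discriminant: (-10)^2 - 4*(-2)*(-5) = 60.
Quadratic formula: p = (10 +/- sqrt(60)) / (-4).
So p = -5/2 - sqrt(15)/2 ~= -4.4365 or p = -5/2 + sqrt(15)/2 ~= -0.5635.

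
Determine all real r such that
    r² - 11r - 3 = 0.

Discriminant: (-11)² − 4·1·(-3) = 133.
Quadratic formula: r = (11 ± √133) / 2.
So r = 11/2 + √(133)/2 ≈ 11.2663 or r = 11/2 - √(133)/2 ≈ -0.2663.

r = -0.2663 or r = 11.2663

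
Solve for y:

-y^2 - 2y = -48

Bring every term to one side: -y^2 - 2y + 48 = 0.
Factor: -1(y + 8)(y - 6) = 0.
So y = -8 or y = 6.

y = -8 or y = 6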